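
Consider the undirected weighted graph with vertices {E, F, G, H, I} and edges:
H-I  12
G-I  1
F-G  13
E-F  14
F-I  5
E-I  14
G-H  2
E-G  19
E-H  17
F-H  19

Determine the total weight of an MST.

22

Prim, starting at H.
Step 1: frontier [G-H 2, H-I 12, E-H 17, F-H 19] → take G-H (2); add G.
Step 2: frontier [G-I 1, F-G 13, E-G 19, H-I 12, E-H 17, F-H 19] → take G-I (1); add I.
Step 3: frontier [F-G 13, E-G 19, E-H 17, F-H 19, F-I 5, E-I 14] → take F-I (5); add F.
Step 4: frontier [E-F 14, E-G 19, E-H 17, E-I 14] → take E-F (14); add E.
MST edges: G-H, G-I, F-I, E-F; total weight 2+1+5+14 = 22.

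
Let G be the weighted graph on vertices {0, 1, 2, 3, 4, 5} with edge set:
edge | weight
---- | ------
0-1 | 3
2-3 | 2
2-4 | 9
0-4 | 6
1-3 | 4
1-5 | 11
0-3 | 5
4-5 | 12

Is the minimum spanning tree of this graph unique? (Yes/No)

Yes

Kruskal's algorithm — process edges by increasing weight (ties by edge label):
2-3 (2): add — endpoints in different components.
0-1 (3): add — endpoints in different components.
1-3 (4): add — endpoints in different components.
0-3 (5): skip — 0 and 3 already connected.
0-4 (6): add — endpoints in different components.
2-4 (9): skip — 2 and 4 already connected.
1-5 (11): add — endpoints in different components.
Every non-tree edge has weight strictly greater than the heaviest edge on the tree path between its endpoints, so the MST is unique.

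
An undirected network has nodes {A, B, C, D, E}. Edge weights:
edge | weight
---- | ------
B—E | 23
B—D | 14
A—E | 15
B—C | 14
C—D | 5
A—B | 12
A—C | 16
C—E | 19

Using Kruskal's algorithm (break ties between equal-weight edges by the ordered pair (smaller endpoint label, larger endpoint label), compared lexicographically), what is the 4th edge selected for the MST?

Kruskal: consider edges lightest-first.
C—D (5): add — endpoints in different components.
A—B (12): add — endpoints in different components.
B—C (14): add — endpoints in different components.
B—D (14): skip — B and D already connected.
A—E (15): add — endpoints in different components.
The 4th edge added is A—E.

A-E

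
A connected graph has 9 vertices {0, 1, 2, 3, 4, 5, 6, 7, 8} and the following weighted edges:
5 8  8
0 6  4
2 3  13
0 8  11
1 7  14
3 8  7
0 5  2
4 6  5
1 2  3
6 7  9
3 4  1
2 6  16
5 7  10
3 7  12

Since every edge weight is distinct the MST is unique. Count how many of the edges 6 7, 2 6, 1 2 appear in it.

Kruskal's algorithm — process edges by increasing weight (ties by edge label):
3 4 (1): add — endpoints in different components.
0 5 (2): add — endpoints in different components.
1 2 (3): add — endpoints in different components.
0 6 (4): add — endpoints in different components.
4 6 (5): add — endpoints in different components.
3 8 (7): add — endpoints in different components.
5 8 (8): skip — 5 and 8 already connected.
6 7 (9): add — endpoints in different components.
5 7 (10): skip — 5 and 7 already connected.
0 8 (11): skip — 0 and 8 already connected.
3 7 (12): skip — 3 and 7 already connected.
2 3 (13): add — endpoints in different components.
MST edge set: {3 4, 0 5, 1 2, 0 6, 4 6, 3 8, 6 7, 2 3}.
Of the listed edges, {6 7, 1 2} are in the MST → 2.

2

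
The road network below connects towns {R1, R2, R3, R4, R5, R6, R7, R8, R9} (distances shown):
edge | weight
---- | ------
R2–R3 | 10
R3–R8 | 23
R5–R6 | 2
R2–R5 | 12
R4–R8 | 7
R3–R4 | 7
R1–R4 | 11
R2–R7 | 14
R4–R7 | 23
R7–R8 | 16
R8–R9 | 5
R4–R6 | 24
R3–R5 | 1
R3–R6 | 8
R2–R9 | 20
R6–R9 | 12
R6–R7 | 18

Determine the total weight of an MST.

57

Kruskal: consider edges lightest-first.
R3–R5 (1): add — endpoints in different components.
R5–R6 (2): add — endpoints in different components.
R8–R9 (5): add — endpoints in different components.
R3–R4 (7): add — endpoints in different components.
R4–R8 (7): add — endpoints in different components.
R3–R6 (8): skip — R6 and R3 already connected.
R2–R3 (10): add — endpoints in different components.
R1–R4 (11): add — endpoints in different components.
R2–R5 (12): skip — R5 and R2 already connected.
R6–R9 (12): skip — R6 and R9 already connected.
R2–R7 (14): add — endpoints in different components.
MST edges: R3–R5, R5–R6, R8–R9, R3–R4, R4–R8, R2–R3, R1–R4, R2–R7; total weight 1+2+5+7+7+10+11+14 = 57.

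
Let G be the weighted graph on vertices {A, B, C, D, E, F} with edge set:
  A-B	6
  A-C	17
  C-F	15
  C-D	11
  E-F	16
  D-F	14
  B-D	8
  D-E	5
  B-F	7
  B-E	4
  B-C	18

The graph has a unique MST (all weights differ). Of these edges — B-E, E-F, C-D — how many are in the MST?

Kruskal: consider edges lightest-first.
B-E (4): add. Components now {A} {B,E} {C} {D} {F}
D-E (5): add. Components now {A} {B,D,E} {C} {F}
A-B (6): add. Components now {A,B,D,E} {C} {F}
B-F (7): add. Components now {A,B,D,E,F} {C}
B-D (8): skip — B and D already connected.
C-D (11): add. Components now {A,B,C,D,E,F}
MST edge set: {B-E, D-E, A-B, B-F, C-D}.
Of the listed edges, {B-E, C-D} are in the MST → 2.

2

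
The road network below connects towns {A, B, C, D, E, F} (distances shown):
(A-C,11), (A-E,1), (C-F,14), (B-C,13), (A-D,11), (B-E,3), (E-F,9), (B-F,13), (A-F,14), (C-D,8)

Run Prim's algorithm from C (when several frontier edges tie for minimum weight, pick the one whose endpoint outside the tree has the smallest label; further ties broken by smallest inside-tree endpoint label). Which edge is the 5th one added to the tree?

Prim, starting at C.
Step 1: cheapest edge leaving the tree is C-D (8); add D.
Step 2: cheapest edge leaving the tree is A-C (11); add A.
Step 3: cheapest edge leaving the tree is A-E (1); add E.
Step 4: cheapest edge leaving the tree is B-E (3); add B.
Step 5: cheapest edge leaving the tree is E-F (9); add F.
The 5th edge added is E-F.

E-F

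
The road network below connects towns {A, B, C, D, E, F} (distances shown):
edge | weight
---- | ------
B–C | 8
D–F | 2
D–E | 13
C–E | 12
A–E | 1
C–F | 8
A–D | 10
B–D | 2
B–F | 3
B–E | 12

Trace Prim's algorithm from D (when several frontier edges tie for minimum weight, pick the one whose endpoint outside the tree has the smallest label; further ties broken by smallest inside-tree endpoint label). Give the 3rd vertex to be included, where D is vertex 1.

Grow the tree from D using Prim:
Step 1: cheapest edge leaving the tree is B–D (2); add B.
Step 2: cheapest edge leaving the tree is D–F (2); add F.
Step 3: cheapest edge leaving the tree is B–C (8); add C.
Step 4: cheapest edge leaving the tree is A–D (10); add A.
Step 5: cheapest edge leaving the tree is A–E (1); add E.
Vertex order: D, B, F, C, A, E. The 3rd vertex is F.

F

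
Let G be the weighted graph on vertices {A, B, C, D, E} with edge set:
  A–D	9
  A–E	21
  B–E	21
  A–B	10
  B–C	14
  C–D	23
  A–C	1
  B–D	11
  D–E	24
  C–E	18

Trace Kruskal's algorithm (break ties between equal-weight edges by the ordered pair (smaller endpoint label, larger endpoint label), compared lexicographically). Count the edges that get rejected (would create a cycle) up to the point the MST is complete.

2

Sort edges by weight, then run Kruskal:
A–C (1): add — endpoints in different components.
A–D (9): add — endpoints in different components.
A–B (10): add — endpoints in different components.
B–D (11): skip — B and D already connected.
B–C (14): skip — B and C already connected.
C–E (18): add — endpoints in different components.
Edges rejected before the tree was complete: 2.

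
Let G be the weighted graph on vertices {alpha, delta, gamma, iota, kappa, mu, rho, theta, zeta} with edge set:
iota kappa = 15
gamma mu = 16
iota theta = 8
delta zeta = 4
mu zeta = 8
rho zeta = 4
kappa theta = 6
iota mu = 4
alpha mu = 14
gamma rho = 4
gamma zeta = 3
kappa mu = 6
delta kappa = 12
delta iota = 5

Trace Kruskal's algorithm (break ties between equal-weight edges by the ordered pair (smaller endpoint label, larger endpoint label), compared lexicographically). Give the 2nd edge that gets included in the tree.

Sort edges by weight, then run Kruskal:
gamma zeta (3): add — endpoints in different components.
delta zeta (4): add — endpoints in different components.
gamma rho (4): add — endpoints in different components.
iota mu (4): add — endpoints in different components.
rho zeta (4): skip — rho and zeta already connected.
delta iota (5): add — endpoints in different components.
kappa mu (6): add — endpoints in different components.
kappa theta (6): add — endpoints in different components.
iota theta (8): skip — theta and iota already connected.
mu zeta (8): skip — mu and zeta already connected.
delta kappa (12): skip — kappa and delta already connected.
alpha mu (14): add — endpoints in different components.
The 2nd edge added is delta zeta.

delta-zeta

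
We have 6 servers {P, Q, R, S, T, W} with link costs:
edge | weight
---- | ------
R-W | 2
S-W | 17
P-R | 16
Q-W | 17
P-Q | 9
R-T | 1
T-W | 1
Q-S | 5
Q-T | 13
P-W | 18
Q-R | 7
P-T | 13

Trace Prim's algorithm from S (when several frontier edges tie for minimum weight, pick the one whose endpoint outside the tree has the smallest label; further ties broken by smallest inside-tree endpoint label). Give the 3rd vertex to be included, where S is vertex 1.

Prim's algorithm from S:
Step 1: frontier [Q-S 5, S-W 17] → take Q-S (5); add Q.
Step 2: frontier [Q-R 7, P-Q 9, Q-T 13, Q-W 17, S-W 17] → take Q-R (7); add R.
Step 3: frontier [P-Q 9, Q-T 13, Q-W 17, R-T 1, R-W 2, P-R 16, S-W 17] → take R-T (1); add T.
Step 4: frontier [P-Q 9, Q-W 17, R-W 2, P-R 16, S-W 17, T-W 1, P-T 13] → take T-W (1); add W.
Step 5: frontier [P-Q 9, P-R 16, P-T 13, P-W 18] → take P-Q (9); add P.
Vertex order: S, Q, R, T, W, P. The 3rd vertex is R.

R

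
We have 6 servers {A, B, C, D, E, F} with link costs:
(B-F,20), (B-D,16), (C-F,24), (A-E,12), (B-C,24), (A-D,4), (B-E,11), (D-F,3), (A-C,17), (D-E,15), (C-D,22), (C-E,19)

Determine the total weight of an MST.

Kruskal's algorithm — process edges by increasing weight (ties by edge label):
D-F (3): add. Components now {A} {B} {C} {D,F} {E}
A-D (4): add. Components now {A,D,F} {B} {C} {E}
B-E (11): add. Components now {A,D,F} {B,E} {C}
A-E (12): add. Components now {A,B,D,E,F} {C}
D-E (15): skip — D and E already connected.
B-D (16): skip — B and D already connected.
A-C (17): add. Components now {A,B,C,D,E,F}
MST edges: D-F, A-D, B-E, A-E, A-C; total weight 3+4+11+12+17 = 47.

47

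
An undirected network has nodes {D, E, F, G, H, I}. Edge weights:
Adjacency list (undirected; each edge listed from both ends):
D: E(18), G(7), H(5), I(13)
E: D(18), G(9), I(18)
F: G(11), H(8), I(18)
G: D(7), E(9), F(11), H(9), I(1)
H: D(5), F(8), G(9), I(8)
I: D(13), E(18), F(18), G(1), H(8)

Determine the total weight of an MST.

Grow the tree from I using Prim:
Step 1: frontier [G I 1, H I 8, D I 13, E I 18, F I 18] → take G I (1); add G.
Step 2: frontier [D G 7, E G 9, G H 9, F G 11, H I 8, D I 13, E I 18, F I 18] → take D G (7); add D.
Step 3: frontier [D H 5, D E 18, E G 9, G H 9, F G 11, H I 8, E I 18, F I 18] → take D H (5); add H.
Step 4: frontier [D E 18, E G 9, F G 11, F H 8, E I 18, F I 18] → take F H (8); add F.
Step 5: frontier [D E 18, E G 9, E I 18] → take E G (9); add E.
MST edges: G I, D G, D H, F H, E G; total weight 1+7+5+8+9 = 30.

30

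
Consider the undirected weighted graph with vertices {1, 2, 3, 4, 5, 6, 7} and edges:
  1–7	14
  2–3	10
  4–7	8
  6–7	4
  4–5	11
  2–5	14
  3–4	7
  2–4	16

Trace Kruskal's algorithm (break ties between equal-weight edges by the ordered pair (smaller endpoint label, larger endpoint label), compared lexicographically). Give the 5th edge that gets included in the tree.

Sort edges by weight, then run Kruskal:
6–7 (4): add — endpoints in different components.
3–4 (7): add — endpoints in different components.
4–7 (8): add — endpoints in different components.
2–3 (10): add — endpoints in different components.
4–5 (11): add — endpoints in different components.
1–7 (14): add — endpoints in different components.
The 5th edge added is 4–5.

4-5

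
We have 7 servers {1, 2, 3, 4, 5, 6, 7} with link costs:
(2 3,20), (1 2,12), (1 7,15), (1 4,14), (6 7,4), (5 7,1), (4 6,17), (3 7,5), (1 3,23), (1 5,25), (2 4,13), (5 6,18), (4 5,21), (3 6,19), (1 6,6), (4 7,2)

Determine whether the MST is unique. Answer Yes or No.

Sort edges by weight, then run Kruskal:
5 7 (1): add — endpoints in different components.
4 7 (2): add — endpoints in different components.
6 7 (4): add — endpoints in different components.
3 7 (5): add — endpoints in different components.
1 6 (6): add — endpoints in different components.
1 2 (12): add — endpoints in different components.
Every non-tree edge has weight strictly greater than the heaviest edge on the tree path between its endpoints, so the MST is unique.

Yes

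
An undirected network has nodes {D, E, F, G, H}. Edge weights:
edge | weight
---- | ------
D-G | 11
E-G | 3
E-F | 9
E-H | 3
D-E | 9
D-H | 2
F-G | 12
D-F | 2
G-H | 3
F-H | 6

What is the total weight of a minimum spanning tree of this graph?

10

Sort edges by weight, then run Kruskal:
D-F (2): add. Components now {D,F} {E} {G} {H}
D-H (2): add. Components now {D,F,H} {E} {G}
E-G (3): add. Components now {D,F,H} {E,G}
E-H (3): add. Components now {D,E,F,G,H}
MST edges: D-F, D-H, E-G, E-H; total weight 2+2+3+3 = 10.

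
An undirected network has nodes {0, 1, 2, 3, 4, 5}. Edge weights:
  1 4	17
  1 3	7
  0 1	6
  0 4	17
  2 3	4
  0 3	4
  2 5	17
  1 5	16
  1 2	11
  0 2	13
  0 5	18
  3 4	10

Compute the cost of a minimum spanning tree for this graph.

40

Kruskal's algorithm — process edges by increasing weight (ties by edge label):
0 3 (4): add — endpoints in different components.
2 3 (4): add — endpoints in different components.
0 1 (6): add — endpoints in different components.
1 3 (7): skip — 1 and 3 already connected.
3 4 (10): add — endpoints in different components.
1 2 (11): skip — 1 and 2 already connected.
0 2 (13): skip — 0 and 2 already connected.
1 5 (16): add — endpoints in different components.
MST edges: 0 3, 2 3, 0 1, 3 4, 1 5; total weight 4+4+6+10+16 = 40.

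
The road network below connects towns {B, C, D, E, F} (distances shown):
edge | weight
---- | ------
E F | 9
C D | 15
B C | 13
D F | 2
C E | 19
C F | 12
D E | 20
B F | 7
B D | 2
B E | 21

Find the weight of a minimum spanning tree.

Prim, starting at D.
Step 1: cheapest edge leaving the tree is B D (2); add B.
Step 2: cheapest edge leaving the tree is D F (2); add F.
Step 3: cheapest edge leaving the tree is E F (9); add E.
Step 4: cheapest edge leaving the tree is C F (12); add C.
MST edges: B D, D F, E F, C F; total weight 2+2+9+12 = 25.

25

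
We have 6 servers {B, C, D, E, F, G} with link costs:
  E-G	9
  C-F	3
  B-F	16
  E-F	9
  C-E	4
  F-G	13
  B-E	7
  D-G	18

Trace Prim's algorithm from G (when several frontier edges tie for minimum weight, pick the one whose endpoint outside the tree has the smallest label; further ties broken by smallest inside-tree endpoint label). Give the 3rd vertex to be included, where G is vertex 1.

C

Prim, starting at G.
Step 1: cheapest edge leaving the tree is E-G (9); add E.
Step 2: cheapest edge leaving the tree is C-E (4); add C.
Step 3: cheapest edge leaving the tree is C-F (3); add F.
Step 4: cheapest edge leaving the tree is B-E (7); add B.
Step 5: cheapest edge leaving the tree is D-G (18); add D.
Vertex order: G, E, C, F, B, D. The 3rd vertex is C.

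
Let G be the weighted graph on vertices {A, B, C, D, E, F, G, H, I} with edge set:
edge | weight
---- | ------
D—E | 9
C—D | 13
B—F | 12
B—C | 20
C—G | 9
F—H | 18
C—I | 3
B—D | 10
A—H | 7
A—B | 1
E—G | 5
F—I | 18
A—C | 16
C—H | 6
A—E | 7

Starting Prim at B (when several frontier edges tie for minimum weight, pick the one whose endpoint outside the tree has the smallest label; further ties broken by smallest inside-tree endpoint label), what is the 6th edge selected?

Grow the tree from B using Prim:
Step 1: cheapest edge leaving the tree is A—B (1); add A.
Step 2: cheapest edge leaving the tree is A—E (7); add E.
Step 3: cheapest edge leaving the tree is E—G (5); add G.
Step 4: cheapest edge leaving the tree is A—H (7); add H.
Step 5: cheapest edge leaving the tree is C—H (6); add C.
Step 6: cheapest edge leaving the tree is C—I (3); add I.
Step 7: cheapest edge leaving the tree is D—E (9); add D.
Step 8: cheapest edge leaving the tree is B—F (12); add F.
The 6th edge added is C—I.

C-I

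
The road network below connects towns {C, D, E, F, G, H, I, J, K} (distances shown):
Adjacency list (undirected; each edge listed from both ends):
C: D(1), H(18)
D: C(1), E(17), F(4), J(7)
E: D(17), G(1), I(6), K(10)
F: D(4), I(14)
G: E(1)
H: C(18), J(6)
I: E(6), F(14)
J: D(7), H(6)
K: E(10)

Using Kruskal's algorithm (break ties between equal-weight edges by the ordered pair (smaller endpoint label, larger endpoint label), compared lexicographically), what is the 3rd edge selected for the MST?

D-F

Sort edges by weight, then run Kruskal:
C D (1): add — endpoints in different components.
E G (1): add — endpoints in different components.
D F (4): add — endpoints in different components.
E I (6): add — endpoints in different components.
H J (6): add — endpoints in different components.
D J (7): add — endpoints in different components.
E K (10): add — endpoints in different components.
F I (14): add — endpoints in different components.
The 3rd edge added is D F.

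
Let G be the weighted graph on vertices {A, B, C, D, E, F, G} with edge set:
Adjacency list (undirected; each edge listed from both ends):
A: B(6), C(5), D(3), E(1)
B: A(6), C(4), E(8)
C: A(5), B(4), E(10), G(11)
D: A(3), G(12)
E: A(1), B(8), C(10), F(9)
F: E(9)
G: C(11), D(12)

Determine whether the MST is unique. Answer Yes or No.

Sort edges by weight, then run Kruskal:
A E (1): add. Components now {A,E} {B} {C} {D} {F} {G}
A D (3): add. Components now {A,D,E} {B} {C} {F} {G}
B C (4): add. Components now {A,D,E} {B,C} {F} {G}
A C (5): add. Components now {A,B,C,D,E} {F} {G}
A B (6): skip — A and B already connected.
B E (8): skip — B and E already connected.
E F (9): add. Components now {A,B,C,D,E,F} {G}
C E (10): skip — C and E already connected.
C G (11): add. Components now {A,B,C,D,E,F,G}
Every non-tree edge has weight strictly greater than the heaviest edge on the tree path between its endpoints, so the MST is unique.

Yes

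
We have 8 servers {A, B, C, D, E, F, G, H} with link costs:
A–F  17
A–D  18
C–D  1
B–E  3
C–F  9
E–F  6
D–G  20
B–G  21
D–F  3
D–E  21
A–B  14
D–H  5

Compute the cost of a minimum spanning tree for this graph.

52

Prim, starting at D.
Step 1: frontier [C–D 1, D–F 3, D–H 5, A–D 18, D–G 20, D–E 21] → take C–D (1); add C.
Step 2: frontier [C–F 9, D–F 3, D–H 5, A–D 18, D–G 20, D–E 21] → take D–F (3); add F.
Step 3: frontier [D–H 5, A–D 18, D–G 20, D–E 21, E–F 6, A–F 17] → take D–H (5); add H.
Step 4: frontier [A–D 18, D–G 20, D–E 21, E–F 6, A–F 17] → take E–F (6); add E.
Step 5: frontier [A–D 18, D–G 20, B–E 3, A–F 17] → take B–E (3); add B.
Step 6: frontier [A–B 14, B–G 21, A–D 18, D–G 20, A–F 17] → take A–B (14); add A.
Step 7: frontier [B–G 21, D–G 20] → take D–G (20); add G.
MST edges: C–D, D–F, D–H, E–F, B–E, A–B, D–G; total weight 1+3+5+6+3+14+20 = 52.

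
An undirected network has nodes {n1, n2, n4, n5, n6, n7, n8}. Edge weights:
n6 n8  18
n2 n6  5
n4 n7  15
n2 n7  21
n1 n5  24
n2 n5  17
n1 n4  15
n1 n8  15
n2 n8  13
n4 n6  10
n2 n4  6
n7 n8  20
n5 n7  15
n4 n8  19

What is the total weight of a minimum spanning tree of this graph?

Prim, starting at n2.
Step 1: frontier [n2 n6 5, n2 n4 6, n2 n8 13, n2 n5 17, n2 n7 21] → take n2 n6 (5); add n6.
Step 2: frontier [n2 n4 6, n2 n8 13, n2 n5 17, n2 n7 21, n4 n6 10, n6 n8 18] → take n2 n4 (6); add n4.
Step 3: frontier [n2 n8 13, n2 n5 17, n2 n7 21, n1 n4 15, n4 n7 15, n4 n8 19, n6 n8 18] → take n2 n8 (13); add n8.
Step 4: frontier [n2 n5 17, n2 n7 21, n1 n4 15, n4 n7 15, n1 n8 15, n7 n8 20] → take n1 n4 (15); add n1.
Step 5: frontier [n1 n5 24, n2 n5 17, n2 n7 21, n4 n7 15, n7 n8 20] → take n4 n7 (15); add n7.
Step 6: frontier [n1 n5 24, n2 n5 17, n5 n7 15] → take n5 n7 (15); add n5.
MST edges: n2 n6, n2 n4, n2 n8, n1 n4, n4 n7, n5 n7; total weight 5+6+13+15+15+15 = 69.

69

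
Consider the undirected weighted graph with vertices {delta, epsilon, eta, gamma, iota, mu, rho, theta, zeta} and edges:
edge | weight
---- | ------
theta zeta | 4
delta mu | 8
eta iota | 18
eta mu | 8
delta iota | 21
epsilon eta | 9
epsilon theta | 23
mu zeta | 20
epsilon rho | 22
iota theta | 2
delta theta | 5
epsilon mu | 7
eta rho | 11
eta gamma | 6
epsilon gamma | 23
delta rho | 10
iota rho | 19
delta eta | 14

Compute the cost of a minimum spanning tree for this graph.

Prim's algorithm from theta:
Step 1: cheapest edge leaving the tree is iota theta (2); add iota.
Step 2: cheapest edge leaving the tree is theta zeta (4); add zeta.
Step 3: cheapest edge leaving the tree is delta theta (5); add delta.
Step 4: cheapest edge leaving the tree is delta mu (8); add mu.
Step 5: cheapest edge leaving the tree is epsilon mu (7); add epsilon.
Step 6: cheapest edge leaving the tree is eta mu (8); add eta.
Step 7: cheapest edge leaving the tree is eta gamma (6); add gamma.
Step 8: cheapest edge leaving the tree is delta rho (10); add rho.
MST edges: iota theta, theta zeta, delta theta, delta mu, epsilon mu, eta mu, eta gamma, delta rho; total weight 2+4+5+8+7+8+6+10 = 50.

50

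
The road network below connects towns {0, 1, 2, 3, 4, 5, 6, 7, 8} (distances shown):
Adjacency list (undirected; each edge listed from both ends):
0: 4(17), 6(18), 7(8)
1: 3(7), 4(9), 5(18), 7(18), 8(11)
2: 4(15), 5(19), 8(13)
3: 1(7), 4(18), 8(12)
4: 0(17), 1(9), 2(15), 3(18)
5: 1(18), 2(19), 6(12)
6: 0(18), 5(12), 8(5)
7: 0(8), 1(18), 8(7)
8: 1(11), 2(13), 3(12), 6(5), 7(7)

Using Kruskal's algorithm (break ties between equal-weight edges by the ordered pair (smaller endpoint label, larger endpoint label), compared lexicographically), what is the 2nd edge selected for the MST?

Sort edges by weight, then run Kruskal:
6—8 (5): add — endpoints in different components.
1—3 (7): add — endpoints in different components.
7—8 (7): add — endpoints in different components.
0—7 (8): add — endpoints in different components.
1—4 (9): add — endpoints in different components.
1—8 (11): add — endpoints in different components.
3—8 (12): skip — 3 and 8 already connected.
5—6 (12): add — endpoints in different components.
2—8 (13): add — endpoints in different components.
The 2nd edge added is 1—3.

1-3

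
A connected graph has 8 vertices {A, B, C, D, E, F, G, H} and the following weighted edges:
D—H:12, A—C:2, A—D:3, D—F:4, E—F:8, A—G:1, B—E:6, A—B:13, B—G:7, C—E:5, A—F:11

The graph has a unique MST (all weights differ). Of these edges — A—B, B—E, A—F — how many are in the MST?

1

Kruskal: consider edges lightest-first.
A—G (1): add — endpoints in different components.
A—C (2): add — endpoints in different components.
A—D (3): add — endpoints in different components.
D—F (4): add — endpoints in different components.
C—E (5): add — endpoints in different components.
B—E (6): add — endpoints in different components.
B—G (7): skip — B and G already connected.
E—F (8): skip — E and F already connected.
A—F (11): skip — A and F already connected.
D—H (12): add — endpoints in different components.
MST edge set: {A—G, A—C, A—D, D—F, C—E, B—E, D—H}.
Of the listed edges, {B—E} are in the MST → 1.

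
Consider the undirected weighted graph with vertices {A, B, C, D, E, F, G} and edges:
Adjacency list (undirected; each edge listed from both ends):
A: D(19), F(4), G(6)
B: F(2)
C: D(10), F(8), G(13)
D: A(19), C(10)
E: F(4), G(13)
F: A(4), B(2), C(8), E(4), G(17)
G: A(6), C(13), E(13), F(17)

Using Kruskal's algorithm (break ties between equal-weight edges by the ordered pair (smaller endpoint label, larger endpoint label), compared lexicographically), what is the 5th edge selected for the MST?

Kruskal: consider edges lightest-first.
B F (2): add — endpoints in different components.
A F (4): add — endpoints in different components.
E F (4): add — endpoints in different components.
A G (6): add — endpoints in different components.
C F (8): add — endpoints in different components.
C D (10): add — endpoints in different components.
The 5th edge added is C F.

C-F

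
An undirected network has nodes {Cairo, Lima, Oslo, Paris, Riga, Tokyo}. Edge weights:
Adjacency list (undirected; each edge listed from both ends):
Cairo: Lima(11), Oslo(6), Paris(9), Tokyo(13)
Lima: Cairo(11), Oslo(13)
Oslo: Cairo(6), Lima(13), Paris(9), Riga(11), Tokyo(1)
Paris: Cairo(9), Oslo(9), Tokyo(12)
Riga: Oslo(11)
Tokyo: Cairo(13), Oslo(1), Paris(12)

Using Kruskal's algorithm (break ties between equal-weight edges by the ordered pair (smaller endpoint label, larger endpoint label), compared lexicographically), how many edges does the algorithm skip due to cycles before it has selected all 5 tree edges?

1

Sort edges by weight, then run Kruskal:
Oslo Tokyo (1): add — endpoints in different components.
Cairo Oslo (6): add — endpoints in different components.
Cairo Paris (9): add — endpoints in different components.
Oslo Paris (9): skip — Oslo and Paris already connected.
Cairo Lima (11): add — endpoints in different components.
Oslo Riga (11): add — endpoints in different components.
Edges rejected before the tree was complete: 1.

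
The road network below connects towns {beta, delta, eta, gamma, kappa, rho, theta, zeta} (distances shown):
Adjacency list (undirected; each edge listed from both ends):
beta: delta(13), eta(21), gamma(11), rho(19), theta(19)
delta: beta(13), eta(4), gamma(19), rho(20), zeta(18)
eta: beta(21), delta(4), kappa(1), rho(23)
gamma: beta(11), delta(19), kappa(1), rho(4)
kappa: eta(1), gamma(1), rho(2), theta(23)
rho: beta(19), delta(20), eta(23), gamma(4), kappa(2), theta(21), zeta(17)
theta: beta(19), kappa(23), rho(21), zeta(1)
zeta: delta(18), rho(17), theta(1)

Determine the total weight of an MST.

37

Kruskal's algorithm — process edges by increasing weight (ties by edge label):
eta–kappa (1): add — endpoints in different components.
gamma–kappa (1): add — endpoints in different components.
theta–zeta (1): add — endpoints in different components.
kappa–rho (2): add — endpoints in different components.
delta–eta (4): add — endpoints in different components.
gamma–rho (4): skip — rho and gamma already connected.
beta–gamma (11): add — endpoints in different components.
beta–delta (13): skip — delta and beta already connected.
rho–zeta (17): add — endpoints in different components.
MST edges: eta–kappa, gamma–kappa, theta–zeta, kappa–rho, delta–eta, beta–gamma, rho–zeta; total weight 1+1+1+2+4+11+17 = 37.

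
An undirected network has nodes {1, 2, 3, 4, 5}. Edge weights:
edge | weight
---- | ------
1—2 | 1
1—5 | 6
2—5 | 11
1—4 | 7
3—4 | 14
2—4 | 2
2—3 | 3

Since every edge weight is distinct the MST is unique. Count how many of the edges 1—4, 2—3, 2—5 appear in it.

1

Sort edges by weight, then run Kruskal:
1—2 (1): add. Components now {1,2} {3} {4} {5}
2—4 (2): add. Components now {1,2,4} {3} {5}
2—3 (3): add. Components now {1,2,3,4} {5}
1—5 (6): add. Components now {1,2,3,4,5}
MST edge set: {1—2, 2—4, 2—3, 1—5}.
Of the listed edges, {2—3} are in the MST → 1.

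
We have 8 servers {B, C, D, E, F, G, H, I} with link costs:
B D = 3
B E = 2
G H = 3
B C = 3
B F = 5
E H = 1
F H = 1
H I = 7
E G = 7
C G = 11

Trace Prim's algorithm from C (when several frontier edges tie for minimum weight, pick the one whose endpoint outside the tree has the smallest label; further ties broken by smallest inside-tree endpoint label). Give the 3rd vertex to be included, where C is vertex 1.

E

Grow the tree from C using Prim:
Step 1: frontier [B C 3, C G 11] → take B C (3); add B.
Step 2: frontier [B E 2, B D 3, B F 5, C G 11] → take B E (2); add E.
Step 3: frontier [B D 3, B F 5, C G 11, E H 1, E G 7] → take E H (1); add H.
Step 4: frontier [B D 3, B F 5, C G 11, E G 7, F H 1, G H 3, H I 7] → take F H (1); add F.
Step 5: frontier [B D 3, C G 11, E G 7, G H 3, H I 7] → take B D (3); add D.
Step 6: frontier [C G 11, E G 7, G H 3, H I 7] → take G H (3); add G.
Step 7: frontier [H I 7] → take H I (7); add I.
Vertex order: C, B, E, H, F, D, G, I. The 3rd vertex is E.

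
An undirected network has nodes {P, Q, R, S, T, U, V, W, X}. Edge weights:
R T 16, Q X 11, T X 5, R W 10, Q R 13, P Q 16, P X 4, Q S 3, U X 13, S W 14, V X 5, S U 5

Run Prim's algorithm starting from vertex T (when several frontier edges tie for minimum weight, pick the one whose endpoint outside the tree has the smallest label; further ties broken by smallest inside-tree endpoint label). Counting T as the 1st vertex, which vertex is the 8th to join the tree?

R

Prim's algorithm from T:
Step 1: cheapest edge leaving the tree is T X (5); add X.
Step 2: cheapest edge leaving the tree is P X (4); add P.
Step 3: cheapest edge leaving the tree is V X (5); add V.
Step 4: cheapest edge leaving the tree is Q X (11); add Q.
Step 5: cheapest edge leaving the tree is Q S (3); add S.
Step 6: cheapest edge leaving the tree is S U (5); add U.
Step 7: cheapest edge leaving the tree is Q R (13); add R.
Step 8: cheapest edge leaving the tree is R W (10); add W.
Vertex order: T, X, P, V, Q, S, U, R, W. The 8th vertex is R.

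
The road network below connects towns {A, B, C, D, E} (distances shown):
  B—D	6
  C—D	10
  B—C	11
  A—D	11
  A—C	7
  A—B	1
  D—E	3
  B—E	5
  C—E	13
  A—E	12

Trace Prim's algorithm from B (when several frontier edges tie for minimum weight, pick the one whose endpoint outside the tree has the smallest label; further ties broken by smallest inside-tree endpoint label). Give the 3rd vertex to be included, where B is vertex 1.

Grow the tree from B using Prim:
Step 1: cheapest edge leaving the tree is A—B (1); add A.
Step 2: cheapest edge leaving the tree is B—E (5); add E.
Step 3: cheapest edge leaving the tree is D—E (3); add D.
Step 4: cheapest edge leaving the tree is A—C (7); add C.
Vertex order: B, A, E, D, C. The 3rd vertex is E.

E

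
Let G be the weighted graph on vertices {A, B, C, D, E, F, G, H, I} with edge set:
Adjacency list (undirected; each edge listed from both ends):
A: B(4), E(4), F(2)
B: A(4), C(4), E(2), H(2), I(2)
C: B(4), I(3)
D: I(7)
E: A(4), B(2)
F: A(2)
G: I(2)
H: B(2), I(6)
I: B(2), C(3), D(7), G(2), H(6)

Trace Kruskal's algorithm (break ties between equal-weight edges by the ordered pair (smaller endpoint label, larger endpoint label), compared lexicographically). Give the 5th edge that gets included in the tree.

G-I

Kruskal: consider edges lightest-first.
A F (2): add — endpoints in different components.
B E (2): add — endpoints in different components.
B H (2): add — endpoints in different components.
B I (2): add — endpoints in different components.
G I (2): add — endpoints in different components.
C I (3): add — endpoints in different components.
A B (4): add — endpoints in different components.
A E (4): skip — A and E already connected.
B C (4): skip — B and C already connected.
H I (6): skip — H and I already connected.
D I (7): add — endpoints in different components.
The 5th edge added is G I.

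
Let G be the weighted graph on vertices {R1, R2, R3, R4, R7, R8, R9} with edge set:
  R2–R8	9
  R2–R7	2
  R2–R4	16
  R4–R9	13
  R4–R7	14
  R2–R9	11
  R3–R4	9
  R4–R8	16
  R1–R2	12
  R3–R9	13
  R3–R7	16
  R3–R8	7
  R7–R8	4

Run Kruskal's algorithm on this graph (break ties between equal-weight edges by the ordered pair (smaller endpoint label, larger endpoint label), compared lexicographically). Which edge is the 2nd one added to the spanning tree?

R7-R8

Kruskal: consider edges lightest-first.
R2–R7 (2): add. Components now {R1} {R4} {R9} {R8} {R2,R7} {R3}
R7–R8 (4): add. Components now {R1} {R4} {R9} {R2,R7,R8} {R3}
R3–R8 (7): add. Components now {R1} {R4} {R9} {R2,R3,R7,R8}
R2–R8 (9): skip — R8 and R2 already connected.
R3–R4 (9): add. Components now {R1} {R2,R3,R4,R7,R8} {R9}
R2–R9 (11): add. Components now {R1} {R2,R3,R4,R7,R8,R9}
R1–R2 (12): add. Components now {R1,R2,R3,R4,R7,R8,R9}
The 2nd edge added is R7–R8.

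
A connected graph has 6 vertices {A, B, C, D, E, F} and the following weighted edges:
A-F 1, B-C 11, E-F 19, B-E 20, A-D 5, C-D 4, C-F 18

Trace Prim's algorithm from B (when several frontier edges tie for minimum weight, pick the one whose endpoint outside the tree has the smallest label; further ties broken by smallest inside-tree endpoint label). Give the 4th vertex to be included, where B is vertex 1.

Prim's algorithm from B:
Step 1: cheapest edge leaving the tree is B-C (11); add C.
Step 2: cheapest edge leaving the tree is C-D (4); add D.
Step 3: cheapest edge leaving the tree is A-D (5); add A.
Step 4: cheapest edge leaving the tree is A-F (1); add F.
Step 5: cheapest edge leaving the tree is E-F (19); add E.
Vertex order: B, C, D, A, F, E. The 4th vertex is A.

A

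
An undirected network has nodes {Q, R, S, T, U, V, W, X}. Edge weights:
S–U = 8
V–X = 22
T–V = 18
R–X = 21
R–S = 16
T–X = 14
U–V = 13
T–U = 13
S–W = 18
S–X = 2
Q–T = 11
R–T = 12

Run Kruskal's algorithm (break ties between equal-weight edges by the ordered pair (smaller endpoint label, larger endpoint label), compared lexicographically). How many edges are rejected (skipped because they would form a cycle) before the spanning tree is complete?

Sort edges by weight, then run Kruskal:
S–X (2): add — endpoints in different components.
S–U (8): add — endpoints in different components.
Q–T (11): add — endpoints in different components.
R–T (12): add — endpoints in different components.
T–U (13): add — endpoints in different components.
U–V (13): add — endpoints in different components.
T–X (14): skip — X and T already connected.
R–S (16): skip — R and S already connected.
S–W (18): add — endpoints in different components.
Edges rejected before the tree was complete: 2.

2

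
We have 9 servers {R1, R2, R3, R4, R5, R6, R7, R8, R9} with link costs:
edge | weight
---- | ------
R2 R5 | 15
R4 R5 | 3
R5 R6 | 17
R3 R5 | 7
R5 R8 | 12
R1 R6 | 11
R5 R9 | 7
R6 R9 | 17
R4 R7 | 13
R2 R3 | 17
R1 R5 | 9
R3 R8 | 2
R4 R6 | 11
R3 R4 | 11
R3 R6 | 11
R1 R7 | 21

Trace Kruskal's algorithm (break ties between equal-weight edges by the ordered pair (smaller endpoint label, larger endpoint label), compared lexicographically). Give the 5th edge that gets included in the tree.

Kruskal's algorithm — process edges by increasing weight (ties by edge label):
R3 R8 (2): add — endpoints in different components.
R4 R5 (3): add — endpoints in different components.
R3 R5 (7): add — endpoints in different components.
R5 R9 (7): add — endpoints in different components.
R1 R5 (9): add — endpoints in different components.
R1 R6 (11): add — endpoints in different components.
R3 R4 (11): skip — R3 and R4 already connected.
R3 R6 (11): skip — R3 and R6 already connected.
R4 R6 (11): skip — R4 and R6 already connected.
R5 R8 (12): skip — R5 and R8 already connected.
R4 R7 (13): add — endpoints in different components.
R2 R5 (15): add — endpoints in different components.
The 5th edge added is R1 R5.

R1-R5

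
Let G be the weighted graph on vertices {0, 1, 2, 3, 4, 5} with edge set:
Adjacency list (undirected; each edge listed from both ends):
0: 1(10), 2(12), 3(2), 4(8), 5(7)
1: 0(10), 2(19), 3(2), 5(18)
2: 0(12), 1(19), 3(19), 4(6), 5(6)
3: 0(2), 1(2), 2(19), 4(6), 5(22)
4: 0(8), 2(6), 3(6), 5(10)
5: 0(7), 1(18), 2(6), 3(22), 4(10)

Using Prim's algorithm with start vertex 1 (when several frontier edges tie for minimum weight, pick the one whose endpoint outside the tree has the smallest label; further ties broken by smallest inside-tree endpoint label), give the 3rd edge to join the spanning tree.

3-4

Grow the tree from 1 using Prim:
Step 1: frontier [1 3 2, 0 1 10, 1 5 18, 1 2 19] → take 1 3 (2); add 3.
Step 2: frontier [0 1 10, 1 5 18, 1 2 19, 0 3 2, 3 4 6, 2 3 19, 3 5 22] → take 0 3 (2); add 0.
Step 3: frontier [0 5 7, 0 4 8, 0 2 12, 1 5 18, 1 2 19, 3 4 6, 2 3 19, 3 5 22] → take 3 4 (6); add 4.
Step 4: frontier [0 5 7, 0 2 12, 1 5 18, 1 2 19, 2 3 19, 3 5 22, 2 4 6, 4 5 10] → take 2 4 (6); add 2.
Step 5: frontier [0 5 7, 1 5 18, 2 5 6, 3 5 22, 4 5 10] → take 2 5 (6); add 5.
The 3rd edge added is 3 4.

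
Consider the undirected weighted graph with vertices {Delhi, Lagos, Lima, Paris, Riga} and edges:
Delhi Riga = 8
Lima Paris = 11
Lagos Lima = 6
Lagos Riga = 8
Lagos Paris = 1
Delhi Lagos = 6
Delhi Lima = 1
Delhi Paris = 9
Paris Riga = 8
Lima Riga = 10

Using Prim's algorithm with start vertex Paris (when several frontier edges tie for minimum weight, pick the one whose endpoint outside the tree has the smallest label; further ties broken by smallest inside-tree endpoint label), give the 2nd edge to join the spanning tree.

Prim, starting at Paris.
Step 1: frontier [Lagos Paris 1, Paris Riga 8, Delhi Paris 9, Lima Paris 11] → take Lagos Paris (1); add Lagos.
Step 2: frontier [Delhi Lagos 6, Lagos Lima 6, Lagos Riga 8, Paris Riga 8, Delhi Paris 9, Lima Paris 11] → take Delhi Lagos (6); add Delhi.
Step 3: frontier [Delhi Lima 1, Delhi Riga 8, Lagos Lima 6, Lagos Riga 8, Paris Riga 8, Lima Paris 11] → take Delhi Lima (1); add Lima.
Step 4: frontier [Delhi Riga 8, Lagos Riga 8, Lima Riga 10, Paris Riga 8] → take Delhi Riga (8); add Riga.
The 2nd edge added is Delhi Lagos.

Delhi-Lagos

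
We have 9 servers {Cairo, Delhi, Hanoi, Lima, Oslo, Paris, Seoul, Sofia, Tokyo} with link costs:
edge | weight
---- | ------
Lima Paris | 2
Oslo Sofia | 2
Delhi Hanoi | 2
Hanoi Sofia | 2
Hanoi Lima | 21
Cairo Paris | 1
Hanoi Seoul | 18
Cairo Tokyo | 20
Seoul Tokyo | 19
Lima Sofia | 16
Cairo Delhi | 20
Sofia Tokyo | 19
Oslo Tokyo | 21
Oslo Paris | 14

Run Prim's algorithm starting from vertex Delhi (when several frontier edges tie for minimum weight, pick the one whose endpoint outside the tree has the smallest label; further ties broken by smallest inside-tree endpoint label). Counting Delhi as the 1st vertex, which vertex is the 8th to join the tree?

Prim, starting at Delhi.
Step 1: frontier [Delhi Hanoi 2, Cairo Delhi 20] → take Delhi Hanoi (2); add Hanoi.
Step 2: frontier [Cairo Delhi 20, Hanoi Sofia 2, Hanoi Seoul 18, Hanoi Lima 21] → take Hanoi Sofia (2); add Sofia.
Step 3: frontier [Cairo Delhi 20, Hanoi Seoul 18, Hanoi Lima 21, Oslo Sofia 2, Lima Sofia 16, Sofia Tokyo 19] → take Oslo Sofia (2); add Oslo.
Step 4: frontier [Cairo Delhi 20, Hanoi Seoul 18, Hanoi Lima 21, Oslo Paris 14, Oslo Tokyo 21, Lima Sofia 16, Sofia Tokyo 19] → take Oslo Paris (14); add Paris.
Step 5: frontier [Cairo Delhi 20, Hanoi Seoul 18, Hanoi Lima 21, Oslo Tokyo 21, Cairo Paris 1, Lima Paris 2, Lima Sofia 16, Sofia Tokyo 19] → take Cairo Paris (1); add Cairo.
Step 6: frontier [Cairo Tokyo 20, Hanoi Seoul 18, Hanoi Lima 21, Oslo Tokyo 21, Lima Paris 2, Lima Sofia 16, Sofia Tokyo 19] → take Lima Paris (2); add Lima.
Step 7: frontier [Cairo Tokyo 20, Hanoi Seoul 18, Oslo Tokyo 21, Sofia Tokyo 19] → take Hanoi Seoul (18); add Seoul.
Step 8: frontier [Cairo Tokyo 20, Oslo Tokyo 21, Seoul Tokyo 19, Sofia Tokyo 19] → take Seoul Tokyo (19); add Tokyo.
Vertex order: Delhi, Hanoi, Sofia, Oslo, Paris, Cairo, Lima, Seoul, Tokyo. The 8th vertex is Seoul.

Seoul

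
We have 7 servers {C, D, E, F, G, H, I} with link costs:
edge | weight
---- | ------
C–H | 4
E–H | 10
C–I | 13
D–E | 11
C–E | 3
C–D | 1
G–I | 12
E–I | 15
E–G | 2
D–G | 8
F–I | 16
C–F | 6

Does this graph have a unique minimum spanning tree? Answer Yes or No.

Kruskal: consider edges lightest-first.
C–D (1): add — endpoints in different components.
E–G (2): add — endpoints in different components.
C–E (3): add — endpoints in different components.
C–H (4): add — endpoints in different components.
C–F (6): add — endpoints in different components.
D–G (8): skip — D and G already connected.
E–H (10): skip — E and H already connected.
D–E (11): skip — D and E already connected.
G–I (12): add — endpoints in different components.
Every non-tree edge has weight strictly greater than the heaviest edge on the tree path between its endpoints, so the MST is unique.

Yes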